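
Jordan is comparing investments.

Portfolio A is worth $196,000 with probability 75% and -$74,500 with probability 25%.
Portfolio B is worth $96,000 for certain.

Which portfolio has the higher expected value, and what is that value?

Portfolio A = 0.75 × 196000 + 0.25 × (-74500) = 147000 − 18625 = 128375
Portfolio B: 96000 (certain)

Portfolio A ($128,375)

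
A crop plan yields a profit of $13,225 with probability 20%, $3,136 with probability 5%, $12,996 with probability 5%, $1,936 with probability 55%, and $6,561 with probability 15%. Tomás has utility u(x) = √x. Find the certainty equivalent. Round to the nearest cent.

$4,603.62

E[u] = 0.2·√13225 + 0.05·√3136 + 0.05·√12996 + 0.55·√1936 + 0.15·√6561 = 0.2·115 + 0.05·56 + 0.05·114 + 0.55·44 + 0.15·81 = 67.85
CE = (67.85)² = 4603.6225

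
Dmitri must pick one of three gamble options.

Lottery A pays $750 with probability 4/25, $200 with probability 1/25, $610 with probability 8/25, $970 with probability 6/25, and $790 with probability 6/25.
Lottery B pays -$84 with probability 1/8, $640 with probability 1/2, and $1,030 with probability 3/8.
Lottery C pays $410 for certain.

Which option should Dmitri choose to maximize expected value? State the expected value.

Lottery A = 4/25 × 750 + 1/25 × 200 + 8/25 × 610 + 6/25 × 970 + 6/25 × 790 = 120 + 8 + 195.2 + 232.8 + 189.6 = 745.6
Lottery B = 1/8 × (-84) + 1/2 × 640 + 3/8 × 1030 = -10.5 + 320 + 386.25 = 695.75
Lottery C: 410 (certain)

Lottery A ($745.60)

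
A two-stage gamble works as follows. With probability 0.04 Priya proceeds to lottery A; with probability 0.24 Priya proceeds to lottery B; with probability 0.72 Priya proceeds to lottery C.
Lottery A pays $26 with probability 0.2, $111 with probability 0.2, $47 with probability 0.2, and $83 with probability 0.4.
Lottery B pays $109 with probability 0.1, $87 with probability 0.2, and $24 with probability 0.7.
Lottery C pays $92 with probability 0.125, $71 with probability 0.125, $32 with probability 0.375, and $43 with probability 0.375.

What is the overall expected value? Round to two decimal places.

$48.54

EV(A) = 0.2 × 26 + 0.2 × 111 + 0.2 × 47 + 0.4 × 83 = 5.2 + 22.2 + 9.4 + 33.2 = 70
EV(B) = 0.1 × 109 + 0.2 × 87 + 0.7 × 24 = 10.9 + 17.4 + 16.8 = 45.1
EV(C) = 0.125 × 92 + 0.125 × 71 + 0.375 × 32 + 0.375 × 43 = 11.5 + 8.875 + 12 + 16.125 = 48.5
Overall = 0.04 × 70 + 0.24 × 45.1 + 0.72 × 48.5 = 2.8 + 10.824 + 34.92 = 48.544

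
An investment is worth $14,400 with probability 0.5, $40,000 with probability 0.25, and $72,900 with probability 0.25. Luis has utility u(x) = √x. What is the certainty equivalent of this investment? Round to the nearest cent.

$31,506.25

E[u] = 0.5·√14400 + 0.25·√40000 + 0.25·√72900 = 0.5·120 + 0.25·200 + 0.25·270 = 177.5
CE = (177.5)² = 31506.25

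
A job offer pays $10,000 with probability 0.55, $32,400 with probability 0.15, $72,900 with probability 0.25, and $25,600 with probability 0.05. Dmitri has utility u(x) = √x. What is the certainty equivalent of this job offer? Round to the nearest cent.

E[u] = 0.55·√10000 + 0.15·√32400 + 0.25·√72900 + 0.05·√25600 = 0.55·100 + 0.15·180 + 0.25·270 + 0.05·160 = 157.5
CE = (157.5)² = 24806.25

$24,806.25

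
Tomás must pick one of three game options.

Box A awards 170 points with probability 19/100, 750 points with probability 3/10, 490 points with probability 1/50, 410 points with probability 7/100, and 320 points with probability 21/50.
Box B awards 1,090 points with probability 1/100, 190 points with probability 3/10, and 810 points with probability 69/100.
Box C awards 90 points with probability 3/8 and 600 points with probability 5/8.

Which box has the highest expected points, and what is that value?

Box A = 19/100 × 170 + 3/10 × 750 + 1/50 × 490 + 7/100 × 410 + 21/50 × 320 = 32.3 + 225 + 9.8 + 28.7 + 134.4 = 430.2
Box B = 1/100 × 1090 + 3/10 × 190 + 69/100 × 810 = 10.9 + 57 + 558.9 = 626.8
Box C = 3/8 × 90 + 5/8 × 600 = 33.75 + 375 = 408.75

Box B (626.8 points)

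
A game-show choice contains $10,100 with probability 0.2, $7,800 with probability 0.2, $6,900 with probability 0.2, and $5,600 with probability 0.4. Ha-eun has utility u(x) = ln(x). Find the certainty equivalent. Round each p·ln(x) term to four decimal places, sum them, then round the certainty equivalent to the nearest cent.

E[u] = 0.2·ln(10100) + 0.2·ln(7800) + 0.2·ln(6900) + 0.4·ln(5600) = 1.8441 + 1.7924 + 1.7679 + 3.4522 = 8.8566
CE = e^8.8566 ≈ 7020.57

$7,020.57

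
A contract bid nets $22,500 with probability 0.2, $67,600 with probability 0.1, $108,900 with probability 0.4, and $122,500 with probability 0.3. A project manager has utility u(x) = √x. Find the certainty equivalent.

$85,849

E[u] = 0.2·√22500 + 0.1·√67600 + 0.4·√108900 + 0.3·√122500 = 0.2·150 + 0.1·260 + 0.4·330 + 0.3·350 = 293
CE = (293)² = 85849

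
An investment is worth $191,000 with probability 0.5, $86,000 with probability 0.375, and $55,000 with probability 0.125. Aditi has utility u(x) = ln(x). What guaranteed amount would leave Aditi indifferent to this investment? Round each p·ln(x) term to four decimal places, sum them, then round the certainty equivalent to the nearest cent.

$121,200.32

E[u] = 0.5·ln(191000) + 0.375·ln(86000) + 0.125·ln(55000) = 6.0800 + 4.2608 + 1.3644 = 11.7052
CE = e^11.7052 ≈ 121200.32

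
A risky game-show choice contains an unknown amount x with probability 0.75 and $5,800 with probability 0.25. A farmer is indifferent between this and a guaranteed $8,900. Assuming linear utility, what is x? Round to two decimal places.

x = $9,933.33

0.75·x + 0.25·5800 = 8900
0.75·x = 8900 − 1450 = 7450
x = 7450 / 0.75 = 9933.3333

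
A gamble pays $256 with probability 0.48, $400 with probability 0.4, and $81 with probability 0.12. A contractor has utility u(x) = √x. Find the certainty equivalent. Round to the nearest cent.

E[u] = 0.48·√256 + 0.4·√400 + 0.12·√81 = 0.48·16 + 0.4·20 + 0.12·9 = 16.76
CE = (16.76)² = 280.8976

$280.90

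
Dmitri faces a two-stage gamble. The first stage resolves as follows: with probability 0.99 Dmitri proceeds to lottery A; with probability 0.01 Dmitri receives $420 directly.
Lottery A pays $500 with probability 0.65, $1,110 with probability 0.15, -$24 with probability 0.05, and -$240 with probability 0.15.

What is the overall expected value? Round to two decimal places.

EV(A) = 0.65 × 500 + 0.15 × 1110 + 0.05 × (-24) + 0.15 × (-240) = 325 + 166.5 − 1.2 − 36 = 454.3
Branch B: 420 (certain)
Overall = 0.99 × 454.3 + 0.01 × 420 = 449.757 + 4.2 = 453.957

$453.96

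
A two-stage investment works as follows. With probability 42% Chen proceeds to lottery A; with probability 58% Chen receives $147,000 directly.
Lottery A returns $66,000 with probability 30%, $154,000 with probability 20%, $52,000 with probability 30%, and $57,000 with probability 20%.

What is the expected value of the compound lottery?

$117,852

EV(A) = 0.3 × 66000 + 0.2 × 154000 + 0.3 × 52000 + 0.2 × 57000 = 19800 + 30800 + 15600 + 11400 = 77600
Branch B: 147000 (certain)
Overall = 0.42 × 77600 + 0.58 × 147000 = 32592 + 85260 = 117852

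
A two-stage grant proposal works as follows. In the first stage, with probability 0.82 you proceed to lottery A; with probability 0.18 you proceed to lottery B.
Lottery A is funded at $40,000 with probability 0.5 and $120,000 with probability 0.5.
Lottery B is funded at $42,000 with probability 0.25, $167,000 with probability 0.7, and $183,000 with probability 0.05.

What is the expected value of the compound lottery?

$90,179

EV(A) = 0.5 × 40000 + 0.5 × 120000 = 20000 + 60000 = 80000
EV(B) = 0.25 × 42000 + 0.7 × 167000 + 0.05 × 183000 = 10500 + 116900 + 9150 = 136550
Overall = 0.82 × 80000 + 0.18 × 136550 = 65600 + 24579 = 90179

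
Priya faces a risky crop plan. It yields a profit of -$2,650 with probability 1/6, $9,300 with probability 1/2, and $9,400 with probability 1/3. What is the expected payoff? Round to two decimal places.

EV = 1/6 × (-2650) + 1/2 × 9300 + 1/3 × 9400 = -441.6667 + 4650 + 3133.3333 = 7341.6667

$7,341.67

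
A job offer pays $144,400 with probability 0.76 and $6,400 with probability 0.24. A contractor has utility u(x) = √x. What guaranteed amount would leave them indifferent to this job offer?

E[u] = 0.76·√144400 + 0.24·√6400 = 0.76·380 + 0.24·80 = 308
CE = (308)² = 94864

$94,864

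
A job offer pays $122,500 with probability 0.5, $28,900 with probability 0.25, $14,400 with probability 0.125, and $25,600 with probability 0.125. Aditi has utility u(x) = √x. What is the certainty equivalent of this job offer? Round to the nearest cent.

E[u] = 0.5·√122500 + 0.25·√28900 + 0.125·√14400 + 0.125·√25600 = 0.5·350 + 0.25·170 + 0.125·120 + 0.125·160 = 252.5
CE = (252.5)² = 63756.25

$63,756.25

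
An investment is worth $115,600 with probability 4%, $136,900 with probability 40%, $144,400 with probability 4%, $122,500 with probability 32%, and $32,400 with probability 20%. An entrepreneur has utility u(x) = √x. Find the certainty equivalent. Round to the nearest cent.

E[u] = 0.04·√115600 + 0.4·√136900 + 0.04·√144400 + 0.32·√122500 + 0.2·√32400 = 0.04·340 + 0.4·370 + 0.04·380 + 0.32·350 + 0.2·180 = 324.8
CE = (324.8)² = 105495.04

$105,495.04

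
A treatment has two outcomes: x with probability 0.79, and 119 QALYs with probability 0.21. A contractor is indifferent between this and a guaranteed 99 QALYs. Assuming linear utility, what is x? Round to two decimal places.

x = 93.68 QALYs

0.79·x + 0.21·119 = 99
0.79·x = 99 − 24.99 = 74.01
x = 74.01 / 0.79 = 93.6835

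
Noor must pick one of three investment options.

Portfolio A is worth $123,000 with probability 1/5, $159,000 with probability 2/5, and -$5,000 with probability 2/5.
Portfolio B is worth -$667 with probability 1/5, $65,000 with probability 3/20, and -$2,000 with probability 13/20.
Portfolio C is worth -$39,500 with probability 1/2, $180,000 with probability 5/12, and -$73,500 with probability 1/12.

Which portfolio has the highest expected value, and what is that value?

Portfolio A = 1/5 × 123000 + 2/5 × 159000 + 2/5 × (-5000) = 24600 + 63600 − 2000 = 86200
Portfolio B = 1/5 × (-667) + 3/20 × 65000 + 13/20 × (-2000) = -133.4 + 9750 − 1300 = 8316.6
Portfolio C = 1/2 × (-39500) + 5/12 × 180000 + 1/12 × (-73500) = -19750 + 75000 − 6125 = 49125

Portfolio A ($86,200)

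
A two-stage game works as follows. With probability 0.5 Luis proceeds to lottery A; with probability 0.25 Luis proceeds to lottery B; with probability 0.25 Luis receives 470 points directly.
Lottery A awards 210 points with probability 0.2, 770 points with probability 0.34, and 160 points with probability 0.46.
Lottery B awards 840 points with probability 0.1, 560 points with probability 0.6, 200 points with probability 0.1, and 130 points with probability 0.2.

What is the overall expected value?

EV(A) = 0.2 × 210 + 0.34 × 770 + 0.46 × 160 = 42 + 261.8 + 73.6 = 377.4
EV(B) = 0.1 × 840 + 0.6 × 560 + 0.1 × 200 + 0.2 × 130 = 84 + 336 + 20 + 26 = 466
Branch C: 470 (certain)
Overall = 0.5 × 377.4 + 0.25 × 466 + 0.25 × 470 = 188.7 + 116.5 + 117.5 = 422.7

422.7 points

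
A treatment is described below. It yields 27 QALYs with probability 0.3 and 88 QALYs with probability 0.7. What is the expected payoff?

69.7 QALYs

EV = 0.3 × 27 + 0.7 × 88 = 8.1 + 61.6 = 69.7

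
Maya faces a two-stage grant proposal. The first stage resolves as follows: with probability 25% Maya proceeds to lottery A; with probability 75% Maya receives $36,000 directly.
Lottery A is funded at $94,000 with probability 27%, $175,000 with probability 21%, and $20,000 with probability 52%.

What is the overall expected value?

EV(A) = 0.27 × 94000 + 0.21 × 175000 + 0.52 × 20000 = 25380 + 36750 + 10400 = 72530
Branch B: 36000 (certain)
Overall = 0.25 × 72530 + 0.75 × 36000 = 18132.5 + 27000 = 45132.5

$45,132.50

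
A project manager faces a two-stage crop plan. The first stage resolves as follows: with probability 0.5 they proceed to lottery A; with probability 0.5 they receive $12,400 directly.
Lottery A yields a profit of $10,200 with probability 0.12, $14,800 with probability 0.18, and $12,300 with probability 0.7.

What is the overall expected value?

EV(A) = 0.12 × 10200 + 0.18 × 14800 + 0.7 × 12300 = 1224 + 2664 + 8610 = 12498
Branch B: 12400 (certain)
Overall = 0.5 × 12498 + 0.5 × 12400 = 6249 + 6200 = 12449

$12,449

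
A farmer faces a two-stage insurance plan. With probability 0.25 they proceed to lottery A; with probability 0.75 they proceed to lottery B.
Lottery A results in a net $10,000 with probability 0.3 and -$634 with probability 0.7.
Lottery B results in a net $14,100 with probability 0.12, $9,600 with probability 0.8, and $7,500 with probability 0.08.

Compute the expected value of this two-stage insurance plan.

$8,118.05

EV(A) = 0.3 × 10000 + 0.7 × (-634) = 3000 − 443.8 = 2556.2
EV(B) = 0.12 × 14100 + 0.8 × 9600 + 0.08 × 7500 = 1692 + 7680 + 600 = 9972
Overall = 0.25 × 2556.2 + 0.75 × 9972 = 639.05 + 7479 = 8118.05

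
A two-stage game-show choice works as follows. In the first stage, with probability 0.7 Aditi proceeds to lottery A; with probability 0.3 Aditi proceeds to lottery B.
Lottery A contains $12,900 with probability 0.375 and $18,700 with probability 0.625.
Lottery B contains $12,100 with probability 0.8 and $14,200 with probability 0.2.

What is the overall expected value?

EV(A) = 0.375 × 12900 + 0.625 × 18700 = 4837.5 + 11687.5 = 16525
EV(B) = 0.8 × 12100 + 0.2 × 14200 = 9680 + 2840 = 12520
Overall = 0.7 × 16525 + 0.3 × 12520 = 11567.5 + 3756 = 15323.5

$15,323.50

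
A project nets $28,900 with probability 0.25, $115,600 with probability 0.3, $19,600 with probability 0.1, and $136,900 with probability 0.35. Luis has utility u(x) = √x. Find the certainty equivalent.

$82,944

E[u] = 0.25·√28900 + 0.3·√115600 + 0.1·√19600 + 0.35·√136900 = 0.25·170 + 0.3·340 + 0.1·140 + 0.35·370 = 288
CE = (288)² = 82944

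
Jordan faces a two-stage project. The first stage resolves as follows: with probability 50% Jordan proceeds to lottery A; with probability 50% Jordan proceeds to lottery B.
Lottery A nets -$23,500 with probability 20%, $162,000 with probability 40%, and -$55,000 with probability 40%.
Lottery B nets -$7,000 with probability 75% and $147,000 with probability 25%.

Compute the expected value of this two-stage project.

$34,800

EV(A) = 0.2 × (-23500) + 0.4 × 162000 + 0.4 × (-55000) = -4700 + 64800 − 22000 = 38100
EV(B) = 0.75 × (-7000) + 0.25 × 147000 = -5250 + 36750 = 31500
Overall = 0.5 × 38100 + 0.5 × 31500 = 19050 + 15750 = 34800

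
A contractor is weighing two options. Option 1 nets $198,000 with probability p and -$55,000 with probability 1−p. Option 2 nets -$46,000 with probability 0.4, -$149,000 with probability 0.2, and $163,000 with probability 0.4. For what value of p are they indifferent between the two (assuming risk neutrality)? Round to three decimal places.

EV(Option 2) = 0.4 × (-46000) + 0.2 × (-149000) + 0.4 × 163000 = -18400 − 29800 + 65200 = 17000
p·198000 + (1−p)·(-55000) = 17000
253000p − 55000 = 17000
p = (17000 + 55000) / 253000

p = 0.285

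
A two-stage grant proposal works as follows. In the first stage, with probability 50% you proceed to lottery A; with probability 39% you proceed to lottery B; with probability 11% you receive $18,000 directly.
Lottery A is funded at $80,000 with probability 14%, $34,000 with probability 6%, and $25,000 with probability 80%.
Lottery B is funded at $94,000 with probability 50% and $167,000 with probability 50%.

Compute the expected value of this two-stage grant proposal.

EV(A) = 0.14 × 80000 + 0.06 × 34000 + 0.8 × 25000 = 11200 + 2040 + 20000 = 33240
EV(B) = 0.5 × 94000 + 0.5 × 167000 = 47000 + 83500 = 130500
Branch C: 18000 (certain)
Overall = 0.5 × 33240 + 0.39 × 130500 + 0.11 × 18000 = 16620 + 50895 + 1980 = 69495

$69,495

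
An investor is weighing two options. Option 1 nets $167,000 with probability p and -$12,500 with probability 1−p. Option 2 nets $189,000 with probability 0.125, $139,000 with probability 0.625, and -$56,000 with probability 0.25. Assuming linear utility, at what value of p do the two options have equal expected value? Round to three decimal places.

p = 0.607

EV(Option 2) = 0.125 × 189000 + 0.625 × 139000 + 0.25 × (-56000) = 23625 + 86875 − 14000 = 96500
p·167000 + (1−p)·(-12500) = 96500
179500p − 12500 = 96500
p = (96500 + 12500) / 179500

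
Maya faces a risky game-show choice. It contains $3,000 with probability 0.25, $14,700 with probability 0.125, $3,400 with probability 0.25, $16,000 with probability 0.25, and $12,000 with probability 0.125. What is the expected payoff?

$8,937.50

EV = 0.25 × 3000 + 0.125 × 14700 + 0.25 × 3400 + 0.25 × 16000 + 0.125 × 12000 = 750 + 1837.5 + 850 + 4000 + 1500 = 8937.5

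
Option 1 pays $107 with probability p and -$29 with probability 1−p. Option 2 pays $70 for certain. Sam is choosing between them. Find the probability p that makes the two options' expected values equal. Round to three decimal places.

p·107 + (1−p)·(-29) = 70
136p − 29 = 70
p = (70 + 29) / 136

p = 0.728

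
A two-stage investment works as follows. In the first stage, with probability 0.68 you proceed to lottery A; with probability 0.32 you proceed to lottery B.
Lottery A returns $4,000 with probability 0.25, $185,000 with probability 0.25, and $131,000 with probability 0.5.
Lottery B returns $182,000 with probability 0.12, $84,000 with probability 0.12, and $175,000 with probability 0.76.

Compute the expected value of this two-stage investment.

$129,444.40

EV(A) = 0.25 × 4000 + 0.25 × 185000 + 0.5 × 131000 = 1000 + 46250 + 65500 = 112750
EV(B) = 0.12 × 182000 + 0.12 × 84000 + 0.76 × 175000 = 21840 + 10080 + 133000 = 164920
Overall = 0.68 × 112750 + 0.32 × 164920 = 76670 + 52774.4 = 129444.4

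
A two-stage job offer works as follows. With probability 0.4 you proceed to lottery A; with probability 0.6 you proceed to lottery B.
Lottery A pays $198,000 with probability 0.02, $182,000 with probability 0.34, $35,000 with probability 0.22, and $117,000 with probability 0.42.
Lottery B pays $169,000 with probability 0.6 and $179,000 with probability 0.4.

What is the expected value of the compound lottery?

EV(A) = 0.02 × 198000 + 0.34 × 182000 + 0.22 × 35000 + 0.42 × 117000 = 3960 + 61880 + 7700 + 49140 = 122680
EV(B) = 0.6 × 169000 + 0.4 × 179000 = 101400 + 71600 = 173000
Overall = 0.4 × 122680 + 0.6 × 173000 = 49072 + 103800 = 152872

$152,872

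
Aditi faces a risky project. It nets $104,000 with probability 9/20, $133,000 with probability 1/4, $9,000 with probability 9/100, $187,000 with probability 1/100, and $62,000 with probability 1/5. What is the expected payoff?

$95,130

EV = 9/20 × 104000 + 1/4 × 133000 + 9/100 × 9000 + 1/100 × 187000 + 1/5 × 62000 = 46800 + 33250 + 810 + 1870 + 12400 = 95130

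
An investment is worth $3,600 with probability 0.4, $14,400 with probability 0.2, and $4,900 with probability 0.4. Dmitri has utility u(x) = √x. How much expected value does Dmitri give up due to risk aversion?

$504

E[u] = 0.4·√3600 + 0.2·√14400 + 0.4·√4900 = 0.4·60 + 0.2·120 + 0.4·70 = 76
CE = (76)² = 5776
Risk premium = EV − CE = 6280 − 5776 = 504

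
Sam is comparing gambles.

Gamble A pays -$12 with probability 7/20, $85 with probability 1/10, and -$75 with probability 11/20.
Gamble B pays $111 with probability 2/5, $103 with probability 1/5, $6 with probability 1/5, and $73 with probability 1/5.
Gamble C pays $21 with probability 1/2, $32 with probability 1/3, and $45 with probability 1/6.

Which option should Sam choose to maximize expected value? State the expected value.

Gamble A = 7/20 × (-12) + 1/10 × 85 + 11/20 × (-75) = -4.2 + 8.5 − 41.25 = -36.95
Gamble B = 2/5 × 111 + 1/5 × 103 + 1/5 × 6 + 1/5 × 73 = 44.4 + 20.6 + 1.2 + 14.6 = 80.8
Gamble C = 1/2 × 21 + 1/3 × 32 + 1/6 × 45 = 10.5 + 10.6667 + 7.5 = 28.6667

Gamble B ($80.80)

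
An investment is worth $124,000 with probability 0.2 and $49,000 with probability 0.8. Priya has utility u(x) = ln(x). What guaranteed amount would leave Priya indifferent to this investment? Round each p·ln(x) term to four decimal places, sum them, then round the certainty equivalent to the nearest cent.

$59,000.43

E[u] = 0.2·ln(124000) + 0.8·ln(49000) = 2.3456 + 8.6397 = 10.9853
CE = e^10.9853 ≈ 59000.43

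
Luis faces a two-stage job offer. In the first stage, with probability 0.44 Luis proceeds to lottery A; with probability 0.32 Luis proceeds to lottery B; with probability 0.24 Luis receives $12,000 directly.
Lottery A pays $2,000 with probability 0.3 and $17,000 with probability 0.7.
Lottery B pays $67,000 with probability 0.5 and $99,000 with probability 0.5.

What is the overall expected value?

$34,940

EV(A) = 0.3 × 2000 + 0.7 × 17000 = 600 + 11900 = 12500
EV(B) = 0.5 × 67000 + 0.5 × 99000 = 33500 + 49500 = 83000
Branch C: 12000 (certain)
Overall = 0.44 × 12500 + 0.32 × 83000 + 0.24 × 12000 = 5500 + 26560 + 2880 = 34940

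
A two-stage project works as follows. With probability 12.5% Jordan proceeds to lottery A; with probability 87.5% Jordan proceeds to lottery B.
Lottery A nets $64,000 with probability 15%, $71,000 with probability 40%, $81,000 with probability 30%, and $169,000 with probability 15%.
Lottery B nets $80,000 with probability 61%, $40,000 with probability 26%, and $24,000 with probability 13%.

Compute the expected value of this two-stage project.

$65,486.25

EV(A) = 0.15 × 64000 + 0.4 × 71000 + 0.3 × 81000 + 0.15 × 169000 = 9600 + 28400 + 24300 + 25350 = 87650
EV(B) = 0.61 × 80000 + 0.26 × 40000 + 0.13 × 24000 = 48800 + 10400 + 3120 = 62320
Overall = 0.125 × 87650 + 0.875 × 62320 = 10956.25 + 54530 = 65486.25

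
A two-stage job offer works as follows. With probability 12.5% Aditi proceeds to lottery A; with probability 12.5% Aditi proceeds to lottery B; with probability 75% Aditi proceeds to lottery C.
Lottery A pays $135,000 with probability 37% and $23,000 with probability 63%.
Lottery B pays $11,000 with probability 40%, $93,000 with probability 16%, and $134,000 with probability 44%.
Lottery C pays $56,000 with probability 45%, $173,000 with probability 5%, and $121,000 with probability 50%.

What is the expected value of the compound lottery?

EV(A) = 0.37 × 135000 + 0.63 × 23000 = 49950 + 14490 = 64440
EV(B) = 0.4 × 11000 + 0.16 × 93000 + 0.44 × 134000 = 4400 + 14880 + 58960 = 78240
EV(C) = 0.45 × 56000 + 0.05 × 173000 + 0.5 × 121000 = 25200 + 8650 + 60500 = 94350
Overall = 0.125 × 64440 + 0.125 × 78240 + 0.75 × 94350 = 8055 + 9780 + 70762.5 = 88597.5

$88,597.50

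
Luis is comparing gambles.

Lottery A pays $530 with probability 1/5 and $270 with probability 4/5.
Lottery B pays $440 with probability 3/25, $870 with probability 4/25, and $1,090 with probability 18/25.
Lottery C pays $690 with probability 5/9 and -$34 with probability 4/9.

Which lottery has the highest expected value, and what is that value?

Lottery A = 1/5 × 530 + 4/5 × 270 = 106 + 216 = 322
Lottery B = 3/25 × 440 + 4/25 × 870 + 18/25 × 1090 = 52.8 + 139.2 + 784.8 = 976.8
Lottery C = 5/9 × 690 + 4/9 × (-34) = 383.3333 − 15.1111 = 368.2222

Lottery B ($976.80)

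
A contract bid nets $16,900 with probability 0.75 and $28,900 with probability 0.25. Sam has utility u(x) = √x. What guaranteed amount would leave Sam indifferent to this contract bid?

E[u] = 0.75·√16900 + 0.25·√28900 = 0.75·130 + 0.25·170 = 140
CE = (140)² = 19600

$19,600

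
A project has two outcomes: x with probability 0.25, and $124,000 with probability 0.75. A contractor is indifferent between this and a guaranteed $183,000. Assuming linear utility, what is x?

x = $360,000

0.25·x + 0.75·124000 = 183000
0.25·x = 183000 − 93000 = 90000
x = 90000 / 0.25 = 360000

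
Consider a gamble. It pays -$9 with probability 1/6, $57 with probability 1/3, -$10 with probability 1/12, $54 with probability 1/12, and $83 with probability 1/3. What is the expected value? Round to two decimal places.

$48.83

EV = 1/6 × (-9) + 1/3 × 57 + 1/12 × (-10) + 1/12 × 54 + 1/3 × 83 = -1.5 + 19 − 0.8333 + 4.5 + 27.6667 = 48.8333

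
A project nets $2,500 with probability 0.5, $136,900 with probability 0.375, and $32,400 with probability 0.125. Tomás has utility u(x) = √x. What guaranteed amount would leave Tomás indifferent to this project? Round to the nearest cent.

E[u] = 0.5·√2500 + 0.375·√136900 + 0.125·√32400 = 0.5·50 + 0.375·370 + 0.125·180 = 186.25
CE = (186.25)² = 34689.0625

$34,689.06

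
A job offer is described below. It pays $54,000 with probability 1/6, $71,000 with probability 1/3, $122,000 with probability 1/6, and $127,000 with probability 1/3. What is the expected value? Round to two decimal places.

$95,333.33

EV = 1/6 × 54000 + 1/3 × 71000 + 1/6 × 122000 + 1/3 × 127000 = 9000 + 23666.6667 + 20333.3333 + 42333.3333 = 95333.3333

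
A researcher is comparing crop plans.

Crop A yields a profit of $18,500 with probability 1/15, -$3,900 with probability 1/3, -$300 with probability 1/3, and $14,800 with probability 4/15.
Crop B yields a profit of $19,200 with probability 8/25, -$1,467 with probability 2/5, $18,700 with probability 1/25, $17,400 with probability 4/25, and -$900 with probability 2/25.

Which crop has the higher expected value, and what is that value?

Crop B ($9,017.20)

Crop A = 1/15 × 18500 + 1/3 × (-3900) + 1/3 × (-300) + 4/15 × 14800 = 1233.3333 − 1300 − 100 + 3946.6667 = 3780
Crop B = 8/25 × 19200 + 2/5 × (-1467) + 1/25 × 18700 + 4/25 × 17400 + 2/25 × (-900) = 6144 − 586.8 + 748 + 2784 − 72 = 9017.2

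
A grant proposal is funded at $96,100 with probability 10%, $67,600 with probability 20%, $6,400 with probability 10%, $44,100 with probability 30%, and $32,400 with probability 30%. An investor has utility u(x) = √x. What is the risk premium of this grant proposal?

$3,456

E[u] = 0.1·√96100 + 0.2·√67600 + 0.1·√6400 + 0.3·√44100 + 0.3·√32400 = 0.1·310 + 0.2·260 + 0.1·80 + 0.3·210 + 0.3·180 = 208
CE = (208)² = 43264
Risk premium = EV − CE = 46720 − 43264 = 3456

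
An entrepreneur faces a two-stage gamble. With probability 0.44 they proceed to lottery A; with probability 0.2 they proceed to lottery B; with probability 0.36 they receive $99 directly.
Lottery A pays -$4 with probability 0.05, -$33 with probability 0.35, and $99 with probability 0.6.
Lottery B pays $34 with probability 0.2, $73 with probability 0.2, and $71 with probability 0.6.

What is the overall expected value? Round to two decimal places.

$69.41

EV(A) = 0.05 × (-4) + 0.35 × (-33) + 0.6 × 99 = -0.2 − 11.55 + 59.4 = 47.65
EV(B) = 0.2 × 34 + 0.2 × 73 + 0.6 × 71 = 6.8 + 14.6 + 42.6 = 64
Branch C: 99 (certain)
Overall = 0.44 × 47.65 + 0.2 × 64 + 0.36 × 99 = 20.966 + 12.8 + 35.64 = 69.406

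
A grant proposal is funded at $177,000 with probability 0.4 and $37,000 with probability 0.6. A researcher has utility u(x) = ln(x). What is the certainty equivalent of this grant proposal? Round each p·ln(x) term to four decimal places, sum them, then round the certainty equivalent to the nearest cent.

$69,203.04

E[u] = 0.4·ln(177000) + 0.6·ln(37000) = 4.8336 + 6.3112 = 11.1448
CE = e^11.1448 ≈ 69203.04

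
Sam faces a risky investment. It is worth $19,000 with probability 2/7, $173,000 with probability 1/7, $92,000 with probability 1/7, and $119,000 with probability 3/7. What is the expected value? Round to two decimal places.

EV = 2/7 × 19000 + 1/7 × 173000 + 1/7 × 92000 + 3/7 × 119000 = 5428.5714 + 24714.2857 + 13142.8571 + 51000 = 94285.7143

$94,285.71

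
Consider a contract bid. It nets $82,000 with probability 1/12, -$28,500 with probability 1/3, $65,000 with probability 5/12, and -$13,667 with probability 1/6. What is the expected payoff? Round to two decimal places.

EV = 1/12 × 82000 + 1/3 × (-28500) + 5/12 × 65000 + 1/6 × (-13667) = 6833.3333 − 9500 + 27083.3333 − 2277.8333 = 22138.8333

$22,138.83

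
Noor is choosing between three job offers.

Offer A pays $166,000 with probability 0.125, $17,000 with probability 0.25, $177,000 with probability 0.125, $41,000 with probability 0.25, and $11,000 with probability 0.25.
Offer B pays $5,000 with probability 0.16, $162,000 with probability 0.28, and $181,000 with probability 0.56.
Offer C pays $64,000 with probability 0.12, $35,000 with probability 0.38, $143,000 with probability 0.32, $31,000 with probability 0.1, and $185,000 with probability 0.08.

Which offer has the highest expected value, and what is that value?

Offer A = 0.125 × 166000 + 0.25 × 17000 + 0.125 × 177000 + 0.25 × 41000 + 0.25 × 11000 = 20750 + 4250 + 22125 + 10250 + 2750 = 60125
Offer B = 0.16 × 5000 + 0.28 × 162000 + 0.56 × 181000 = 800 + 45360 + 101360 = 147520
Offer C = 0.12 × 64000 + 0.38 × 35000 + 0.32 × 143000 + 0.1 × 31000 + 0.08 × 185000 = 7680 + 13300 + 45760 + 3100 + 14800 = 84640

Offer B ($147,520)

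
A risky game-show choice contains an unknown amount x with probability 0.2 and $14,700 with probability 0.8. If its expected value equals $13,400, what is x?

x = $8,200

0.2·x + 0.8·14700 = 13400
0.2·x = 13400 − 11760 = 1640
x = 1640 / 0.2 = 8200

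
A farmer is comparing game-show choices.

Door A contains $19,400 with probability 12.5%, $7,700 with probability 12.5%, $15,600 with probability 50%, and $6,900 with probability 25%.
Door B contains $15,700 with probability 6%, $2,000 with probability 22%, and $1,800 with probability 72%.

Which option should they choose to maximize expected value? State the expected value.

Door A ($12,912.50)

Door A = 0.125 × 19400 + 0.125 × 7700 + 0.5 × 15600 + 0.25 × 6900 = 2425 + 962.5 + 7800 + 1725 = 12912.5
Door B = 0.06 × 15700 + 0.22 × 2000 + 0.72 × 1800 = 942 + 440 + 1296 = 2678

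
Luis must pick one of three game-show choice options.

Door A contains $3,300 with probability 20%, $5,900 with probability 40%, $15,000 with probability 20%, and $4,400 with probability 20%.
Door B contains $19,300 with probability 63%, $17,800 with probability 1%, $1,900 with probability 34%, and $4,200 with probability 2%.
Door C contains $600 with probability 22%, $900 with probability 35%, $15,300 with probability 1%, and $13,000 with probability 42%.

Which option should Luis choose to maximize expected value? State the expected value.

Door B ($13,067)

Door A = 0.2 × 3300 + 0.4 × 5900 + 0.2 × 15000 + 0.2 × 4400 = 660 + 2360 + 3000 + 880 = 6900
Door B = 0.63 × 19300 + 0.01 × 17800 + 0.34 × 1900 + 0.02 × 4200 = 12159 + 178 + 646 + 84 = 13067
Door C = 0.22 × 600 + 0.35 × 900 + 0.01 × 15300 + 0.42 × 13000 = 132 + 315 + 153 + 5460 = 6060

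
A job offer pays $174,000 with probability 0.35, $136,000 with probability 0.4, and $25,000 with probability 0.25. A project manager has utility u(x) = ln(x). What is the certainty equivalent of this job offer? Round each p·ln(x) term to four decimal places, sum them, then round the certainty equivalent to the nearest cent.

E[u] = 0.35·ln(174000) + 0.4·ln(136000) + 0.25·ln(25000) = 4.2234 + 4.7282 + 2.5317 = 11.4833
CE = e^11.4833 ≈ 97080.91

$97,080.91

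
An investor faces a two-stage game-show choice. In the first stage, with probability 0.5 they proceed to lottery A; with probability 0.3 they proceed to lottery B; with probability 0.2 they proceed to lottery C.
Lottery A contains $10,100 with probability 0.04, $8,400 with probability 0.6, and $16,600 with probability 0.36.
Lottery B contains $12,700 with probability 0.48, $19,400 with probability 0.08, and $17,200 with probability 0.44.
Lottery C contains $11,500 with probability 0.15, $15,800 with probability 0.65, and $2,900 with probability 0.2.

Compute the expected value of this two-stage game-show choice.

$12,789.80

EV(A) = 0.04 × 10100 + 0.6 × 8400 + 0.36 × 16600 = 404 + 5040 + 5976 = 11420
EV(B) = 0.48 × 12700 + 0.08 × 19400 + 0.44 × 17200 = 6096 + 1552 + 7568 = 15216
EV(C) = 0.15 × 11500 + 0.65 × 15800 + 0.2 × 2900 = 1725 + 10270 + 580 = 12575
Overall = 0.5 × 11420 + 0.3 × 15216 + 0.2 × 12575 = 5710 + 4564.8 + 2515 = 12789.8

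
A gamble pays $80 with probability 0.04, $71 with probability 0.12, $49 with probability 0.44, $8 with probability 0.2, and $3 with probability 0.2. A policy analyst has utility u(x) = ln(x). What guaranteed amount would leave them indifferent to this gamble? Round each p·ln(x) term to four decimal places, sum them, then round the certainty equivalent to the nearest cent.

E[u] = 0.04·ln(80) + 0.12·ln(71) + 0.44·ln(49) + 0.2·ln(8) + 0.2·ln(3) = 0.1753 + 0.5115 + 1.7124 + 0.4159 + 0.2197 = 3.0348
CE = e^3.0348 ≈ 20.80

$20.80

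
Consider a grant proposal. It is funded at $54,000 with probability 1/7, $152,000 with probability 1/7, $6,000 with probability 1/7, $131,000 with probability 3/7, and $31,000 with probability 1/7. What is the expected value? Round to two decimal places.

$90,857.14

EV = 1/7 × 54000 + 1/7 × 152000 + 1/7 × 6000 + 3/7 × 131000 + 1/7 × 31000 = 7714.2857 + 21714.2857 + 857.1429 + 56142.8571 + 4428.5714 = 90857.1429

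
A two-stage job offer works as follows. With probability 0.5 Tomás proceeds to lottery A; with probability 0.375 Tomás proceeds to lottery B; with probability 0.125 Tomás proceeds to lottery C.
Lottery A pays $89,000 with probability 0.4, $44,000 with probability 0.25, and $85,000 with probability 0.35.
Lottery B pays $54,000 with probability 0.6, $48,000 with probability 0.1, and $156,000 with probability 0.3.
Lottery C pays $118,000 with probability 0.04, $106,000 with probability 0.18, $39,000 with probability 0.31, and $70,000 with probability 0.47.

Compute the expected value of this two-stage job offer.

$78,273.75

EV(A) = 0.4 × 89000 + 0.25 × 44000 + 0.35 × 85000 = 35600 + 11000 + 29750 = 76350
EV(B) = 0.6 × 54000 + 0.1 × 48000 + 0.3 × 156000 = 32400 + 4800 + 46800 = 84000
EV(C) = 0.04 × 118000 + 0.18 × 106000 + 0.31 × 39000 + 0.47 × 70000 = 4720 + 19080 + 12090 + 32900 = 68790
Overall = 0.5 × 76350 + 0.375 × 84000 + 0.125 × 68790 = 38175 + 31500 + 8598.75 = 78273.75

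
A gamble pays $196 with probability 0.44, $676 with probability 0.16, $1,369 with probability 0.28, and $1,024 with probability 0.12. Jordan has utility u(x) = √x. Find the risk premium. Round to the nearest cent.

E[u] = 0.44·√196 + 0.16·√676 + 0.28·√1369 + 0.12·√1024 = 0.44·14 + 0.16·26 + 0.28·37 + 0.12·32 = 24.52
CE = (24.52)² = 601.2304
Risk premium = EV − CE = 700.6 − 601.2304 = 99.3696

$99.37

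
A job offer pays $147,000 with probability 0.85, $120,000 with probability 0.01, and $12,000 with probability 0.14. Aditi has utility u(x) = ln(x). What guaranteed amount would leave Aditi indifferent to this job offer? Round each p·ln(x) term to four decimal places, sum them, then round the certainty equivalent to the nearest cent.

E[u] = 0.85·ln(147000) + 0.01·ln(120000) + 0.14·ln(12000) = 10.1135 + 0.1170 + 1.3150 = 11.5455
CE = e^11.5455 ≈ 103311.09

$103,311.09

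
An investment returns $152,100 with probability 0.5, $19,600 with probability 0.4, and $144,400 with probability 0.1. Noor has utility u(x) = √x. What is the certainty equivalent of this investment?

$83,521

E[u] = 0.5·√152100 + 0.4·√19600 + 0.1·√144400 = 0.5·390 + 0.4·140 + 0.1·380 = 289
CE = (289)² = 83521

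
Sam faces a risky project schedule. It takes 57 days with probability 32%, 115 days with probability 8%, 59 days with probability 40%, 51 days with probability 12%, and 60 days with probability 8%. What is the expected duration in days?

EV = 0.32 × 57 + 0.08 × 115 + 0.4 × 59 + 0.12 × 51 + 0.08 × 60 = 18.24 + 9.2 + 23.6 + 6.12 + 4.8 = 61.96

61.96 days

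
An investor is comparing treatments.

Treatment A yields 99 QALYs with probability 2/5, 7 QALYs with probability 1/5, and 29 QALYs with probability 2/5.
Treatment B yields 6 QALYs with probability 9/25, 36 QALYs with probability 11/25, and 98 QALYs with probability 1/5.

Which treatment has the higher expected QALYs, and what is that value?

Treatment A = 2/5 × 99 + 1/5 × 7 + 2/5 × 29 = 39.6 + 1.4 + 11.6 = 52.6
Treatment B = 9/25 × 6 + 11/25 × 36 + 1/5 × 98 = 2.16 + 15.84 + 19.6 = 37.6

Treatment A (52.6 QALYs)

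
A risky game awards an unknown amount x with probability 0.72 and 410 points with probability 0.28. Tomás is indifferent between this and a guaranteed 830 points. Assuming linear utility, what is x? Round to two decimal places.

0.72·x + 0.28·410 = 830
0.72·x = 830 − 114.8 = 715.2
x = 715.2 / 0.72 = 993.3333

x = 993.33 points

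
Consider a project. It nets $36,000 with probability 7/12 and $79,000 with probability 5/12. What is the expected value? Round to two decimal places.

$53,916.67

EV = 7/12 × 36000 + 5/12 × 79000 = 21000 + 32916.6667 = 53916.6667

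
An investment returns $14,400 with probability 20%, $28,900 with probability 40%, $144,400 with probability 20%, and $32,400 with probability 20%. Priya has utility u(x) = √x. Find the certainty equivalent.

$41,616

E[u] = 0.2·√14400 + 0.4·√28900 + 0.2·√144400 + 0.2·√32400 = 0.2·120 + 0.4·170 + 0.2·380 + 0.2·180 = 204
CE = (204)² = 41616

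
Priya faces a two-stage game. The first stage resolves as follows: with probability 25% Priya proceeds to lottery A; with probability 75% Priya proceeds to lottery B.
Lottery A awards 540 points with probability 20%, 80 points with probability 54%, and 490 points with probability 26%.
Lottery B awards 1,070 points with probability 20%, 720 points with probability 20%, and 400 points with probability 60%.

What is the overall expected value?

EV(A) = 0.2 × 540 + 0.54 × 80 + 0.26 × 490 = 108 + 43.2 + 127.4 = 278.6
EV(B) = 0.2 × 1070 + 0.2 × 720 + 0.6 × 400 = 214 + 144 + 240 = 598
Overall = 0.25 × 278.6 + 0.75 × 598 = 69.65 + 448.5 = 518.15

518.15 points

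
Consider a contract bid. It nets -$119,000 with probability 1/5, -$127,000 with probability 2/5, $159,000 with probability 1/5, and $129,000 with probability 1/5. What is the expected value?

EV = 1/5 × (-119000) + 2/5 × (-127000) + 1/5 × 159000 + 1/5 × 129000 = -23800 − 50800 + 31800 + 25800 = -17000

-$17,000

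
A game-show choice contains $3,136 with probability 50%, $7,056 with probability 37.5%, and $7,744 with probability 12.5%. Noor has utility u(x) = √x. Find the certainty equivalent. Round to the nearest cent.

$4,970.25

E[u] = 0.5·√3136 + 0.375·√7056 + 0.125·√7744 = 0.5·56 + 0.375·84 + 0.125·88 = 70.5
CE = (70.5)² = 4970.25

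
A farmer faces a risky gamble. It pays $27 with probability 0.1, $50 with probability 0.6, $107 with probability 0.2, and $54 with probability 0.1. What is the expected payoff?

$59.50

EV = 0.1 × 27 + 0.6 × 50 + 0.2 × 107 + 0.1 × 54 = 2.7 + 30 + 21.4 + 5.4 = 59.5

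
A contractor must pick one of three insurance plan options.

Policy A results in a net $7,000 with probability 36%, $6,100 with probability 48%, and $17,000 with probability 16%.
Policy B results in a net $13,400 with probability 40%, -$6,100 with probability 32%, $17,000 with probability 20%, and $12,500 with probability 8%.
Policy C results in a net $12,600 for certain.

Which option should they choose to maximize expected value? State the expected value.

Policy C ($12,600)

Policy A = 0.36 × 7000 + 0.48 × 6100 + 0.16 × 17000 = 2520 + 2928 + 2720 = 8168
Policy B = 0.4 × 13400 + 0.32 × (-6100) + 0.2 × 17000 + 0.08 × 12500 = 5360 − 1952 + 3400 + 1000 = 7808
Policy C: 12600 (certain)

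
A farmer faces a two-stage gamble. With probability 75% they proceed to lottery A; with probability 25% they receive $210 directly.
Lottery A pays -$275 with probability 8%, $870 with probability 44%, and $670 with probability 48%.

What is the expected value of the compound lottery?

EV(A) = 0.08 × (-275) + 0.44 × 870 + 0.48 × 670 = -22 + 382.8 + 321.6 = 682.4
Branch B: 210 (certain)
Overall = 0.75 × 682.4 + 0.25 × 210 = 511.8 + 52.5 = 564.3

$564.30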